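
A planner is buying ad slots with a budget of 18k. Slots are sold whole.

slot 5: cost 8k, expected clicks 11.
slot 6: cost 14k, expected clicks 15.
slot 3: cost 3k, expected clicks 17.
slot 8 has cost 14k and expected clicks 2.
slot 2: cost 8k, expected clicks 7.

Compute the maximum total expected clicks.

32

Treat it as a binary knapsack problem.
slot 5 + slot 3: cost 8 + 3 = 11 ≤ 18, expected clicks 11 + 17 = 28.
slot 3 + slot 2: cost 3 + 8 = 11 ≤ 18, expected clicks 17 + 7 = 24.
slot 6 + slot 3: cost 14 + 3 = 17 ≤ 18, expected clicks 15 + 17 = 32.
Best is slot 6 and slot 3 with total expected clicks 32.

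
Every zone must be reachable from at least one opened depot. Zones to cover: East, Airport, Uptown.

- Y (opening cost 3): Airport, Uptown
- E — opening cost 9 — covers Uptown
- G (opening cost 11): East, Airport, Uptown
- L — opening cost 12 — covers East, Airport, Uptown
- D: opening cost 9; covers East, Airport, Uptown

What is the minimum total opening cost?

The greedy cost-per-new-zone heuristic would pick Y and D for 12, but a cheaper cover exists.
D alone covers East, Airport, Uptown — every zone.
Total opening cost: 9.
No cover costs less than 9.

9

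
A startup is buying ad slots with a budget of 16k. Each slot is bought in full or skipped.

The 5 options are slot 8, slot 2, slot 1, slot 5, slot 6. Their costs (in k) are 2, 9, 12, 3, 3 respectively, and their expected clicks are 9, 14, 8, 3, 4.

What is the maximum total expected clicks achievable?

27

slot 8 + slot 2: cost 2 + 9 = 11 ≤ 16, expected clicks 9 + 14 = 23.
slot 8 + slot 2 + slot 6: cost 2 + 9 + 3 = 14 ≤ 16, expected clicks 9 + 14 + 4 = 27.
slot 8 + slot 2 + slot 5: cost 2 + 9 + 3 = 14 ≤ 16, expected clicks 9 + 14 + 3 = 26.
Best is slot 8, slot 2, and slot 6 with total expected clicks 27.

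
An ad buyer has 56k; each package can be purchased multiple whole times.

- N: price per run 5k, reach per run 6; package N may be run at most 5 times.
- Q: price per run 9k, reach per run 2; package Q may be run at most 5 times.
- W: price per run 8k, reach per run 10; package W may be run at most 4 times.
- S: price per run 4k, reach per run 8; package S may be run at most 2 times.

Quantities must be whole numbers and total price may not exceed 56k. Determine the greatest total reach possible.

4×N, 4×W, and 1×S: price 56 ≤ 56, reach 4·6 + 4·10 + 1·8 = 72.
3×N, 4×W, and 2×S: price 55 ≤ 56, reach 3·6 + 4·10 + 2·8 = 74.
Best is 74.

74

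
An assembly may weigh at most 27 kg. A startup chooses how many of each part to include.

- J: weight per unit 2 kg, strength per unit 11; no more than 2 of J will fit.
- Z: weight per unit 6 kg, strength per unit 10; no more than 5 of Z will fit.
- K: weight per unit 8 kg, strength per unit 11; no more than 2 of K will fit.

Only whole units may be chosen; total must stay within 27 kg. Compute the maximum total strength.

54

This is a bounded integer knapsack.
2×J, 1×Z, and 2×K: weight 26 ≤ 27, strength 2·11 + 1·10 + 2·11 = 54.
2×J, 2×Z, and 1×K: weight 24 ≤ 27, strength 2·11 + 2·10 + 1·11 = 53.
Best is 54.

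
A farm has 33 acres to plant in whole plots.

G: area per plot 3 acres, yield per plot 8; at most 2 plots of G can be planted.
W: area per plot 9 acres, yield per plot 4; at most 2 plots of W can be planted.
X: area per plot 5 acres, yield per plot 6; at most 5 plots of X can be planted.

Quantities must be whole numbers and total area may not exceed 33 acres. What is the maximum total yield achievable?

46

Take 2×G and 5×X: area 31 ≤ 33, yield 2·8 + 5·6 = 46.
G has the best ratio (8/3) and is taken to its limit of 2; remaining capacity is filled optimally with the others.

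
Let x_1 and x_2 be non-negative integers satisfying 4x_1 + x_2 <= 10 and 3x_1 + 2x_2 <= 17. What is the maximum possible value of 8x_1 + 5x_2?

40

The continuous relaxation peaks at (0.6, 7.6) with value 42.80; rounding to a feasible lattice point costs some objective.
(x_1,x_2)=(0,8): 4·0+1·8=8≤10, 3·0+2·8=16≤17, objective 40.
(x_1,x_2)=(1,6): 4·1+1·6=10≤10, 3·1+2·6=15≤17, objective 38.
(x_1,x_2)=(0,7): 4·0+1·7=7≤10, 3·0+2·7=14≤17, objective 35.
The best lattice point is (0,8), giving 40.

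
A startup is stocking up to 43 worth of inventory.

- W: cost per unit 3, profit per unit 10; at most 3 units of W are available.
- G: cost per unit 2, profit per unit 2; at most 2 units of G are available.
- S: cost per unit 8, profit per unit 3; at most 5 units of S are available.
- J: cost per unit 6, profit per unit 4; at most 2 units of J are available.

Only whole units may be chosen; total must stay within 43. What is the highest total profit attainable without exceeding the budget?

48

W has the best ratio (10/3); taking only W gives at most 3×10 = 30 (stopped by the supply cap of 3).
Mixing does better — 3×W, 2×G, 2×S, and 2×J: cost 41 ≤ 43, profit 3·10 + 2·2 + 2·3 + 2·4 = 48.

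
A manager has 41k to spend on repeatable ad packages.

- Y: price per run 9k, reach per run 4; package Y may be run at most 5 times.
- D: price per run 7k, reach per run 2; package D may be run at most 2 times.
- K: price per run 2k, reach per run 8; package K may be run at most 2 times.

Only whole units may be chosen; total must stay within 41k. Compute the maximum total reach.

4×Y and 2×K: price 40 ≤ 41, reach 4·4 + 2·8 = 32.
3×Y, 1×D, and 2×K: price 38 ≤ 41, reach 3·4 + 1·2 + 2·8 = 30.
Best is 32.

32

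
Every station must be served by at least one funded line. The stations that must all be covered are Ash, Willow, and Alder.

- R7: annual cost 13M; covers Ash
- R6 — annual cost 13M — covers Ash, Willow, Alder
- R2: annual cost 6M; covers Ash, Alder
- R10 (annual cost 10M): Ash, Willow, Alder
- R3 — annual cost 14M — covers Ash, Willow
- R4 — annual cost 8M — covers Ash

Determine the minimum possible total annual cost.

The greedy cost-per-new-station heuristic would pick R2 and R10 for 16, but a cheaper cover exists.
R10 alone covers Ash, Willow, Alder — every station.
Total annual cost: 10.
No cover costs less than 10.

10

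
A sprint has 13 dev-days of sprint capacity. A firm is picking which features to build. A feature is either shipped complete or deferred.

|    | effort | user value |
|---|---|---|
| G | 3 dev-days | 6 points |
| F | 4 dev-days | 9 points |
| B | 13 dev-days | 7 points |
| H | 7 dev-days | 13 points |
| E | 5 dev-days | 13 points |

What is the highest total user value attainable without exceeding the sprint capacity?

Allowing fractional choices, the relaxed optimum would be about 29.9, but features are indivisible.
G + F + E: effort 3 + 4 + 5 = 12 ≤ 13, user value 6 + 9 + 13 = 28.
H + E: effort 7 + 5 = 12 ≤ 13, user value 13 + 13 = 26.
Best is G, F, and E with total user value 28.

28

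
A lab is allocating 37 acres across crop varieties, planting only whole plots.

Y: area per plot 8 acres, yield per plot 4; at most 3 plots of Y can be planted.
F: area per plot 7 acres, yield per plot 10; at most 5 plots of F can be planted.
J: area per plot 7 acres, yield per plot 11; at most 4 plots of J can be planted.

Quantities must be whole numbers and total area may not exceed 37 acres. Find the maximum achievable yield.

J has the best ratio (11/7); taking only J gives at most 4×11 = 44 (stopped by the supply cap of 4).
Mixing does better — 1×F and 4×J: area 35 ≤ 37, yield 1·10 + 4·11 = 54.

54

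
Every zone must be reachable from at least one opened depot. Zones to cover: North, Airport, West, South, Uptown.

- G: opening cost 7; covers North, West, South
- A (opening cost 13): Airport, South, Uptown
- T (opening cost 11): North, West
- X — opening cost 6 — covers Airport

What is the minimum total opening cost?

20

This is a weighted set-cover instance.
The greedy cost-per-new-zone heuristic would pick G, X, and A for 26, but a cheaper cover exists.
Choose G and A: together they cover North, Airport, West, South, Uptown — every zone.
Total opening cost: 7 + 13 = 20.
No cover costs less than 20.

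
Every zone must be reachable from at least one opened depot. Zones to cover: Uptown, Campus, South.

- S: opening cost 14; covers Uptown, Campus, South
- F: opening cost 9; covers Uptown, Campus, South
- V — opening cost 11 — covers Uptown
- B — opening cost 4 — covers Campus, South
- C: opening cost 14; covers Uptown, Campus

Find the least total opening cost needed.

9

This is a weighted set-cover instance.
The greedy cost-per-new-zone heuristic would pick B and F for 13, but a cheaper cover exists.
F alone covers Uptown, Campus, South — every zone.
Total opening cost: 9.
No cover costs less than 9.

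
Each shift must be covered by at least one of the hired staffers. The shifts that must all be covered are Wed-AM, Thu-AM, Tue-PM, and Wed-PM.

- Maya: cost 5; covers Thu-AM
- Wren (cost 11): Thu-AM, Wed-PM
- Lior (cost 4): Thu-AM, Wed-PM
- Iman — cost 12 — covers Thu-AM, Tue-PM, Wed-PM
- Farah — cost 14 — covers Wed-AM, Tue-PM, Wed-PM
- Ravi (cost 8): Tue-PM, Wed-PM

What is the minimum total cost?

18

Choose Lior and Farah: together they cover Wed-AM, Thu-AM, Tue-PM, Wed-PM — every shift.
Total cost: 4 + 14 = 18.
No cover costs less than 18.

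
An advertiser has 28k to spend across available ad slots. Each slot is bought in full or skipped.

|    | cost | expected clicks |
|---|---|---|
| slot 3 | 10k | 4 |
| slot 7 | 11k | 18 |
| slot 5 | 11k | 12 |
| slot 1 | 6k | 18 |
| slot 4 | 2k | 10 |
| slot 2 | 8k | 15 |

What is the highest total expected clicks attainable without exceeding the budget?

61

Take slot 7, slot 1, slot 4, and slot 2: cost 11 + 6 + 2 + 8 = 27 ≤ 28, expected clicks 18 + 18 + 10 + 15 = 61.
No other feasible combination does better.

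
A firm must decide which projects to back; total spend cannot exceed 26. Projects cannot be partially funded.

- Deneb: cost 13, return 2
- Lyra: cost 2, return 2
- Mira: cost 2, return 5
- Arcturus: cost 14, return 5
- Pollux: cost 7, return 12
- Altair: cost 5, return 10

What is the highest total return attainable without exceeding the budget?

Treat it as a binary knapsack problem.
Allowing fractional choices, the relaxed optimum would be about 32.6, but projects are indivisible.
Mira + Pollux + Altair: cost 2 + 7 + 5 = 14 ≤ 26, return 5 + 12 + 10 = 27.
Lyra + Mira + Pollux + Altair: cost 2 + 2 + 7 + 5 = 16 ≤ 26, return 2 + 5 + 12 + 10 = 29.
Best is Lyra, Mira, Pollux, and Altair with total return 29.

29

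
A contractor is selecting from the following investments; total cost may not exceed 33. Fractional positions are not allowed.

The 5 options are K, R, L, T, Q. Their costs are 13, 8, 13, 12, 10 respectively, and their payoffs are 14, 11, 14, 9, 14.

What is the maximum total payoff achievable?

39

Take K, R, and Q: cost 13 + 8 + 10 = 31 ≤ 33, payoff 14 + 11 + 14 = 39.
No feasible combination exceeds this.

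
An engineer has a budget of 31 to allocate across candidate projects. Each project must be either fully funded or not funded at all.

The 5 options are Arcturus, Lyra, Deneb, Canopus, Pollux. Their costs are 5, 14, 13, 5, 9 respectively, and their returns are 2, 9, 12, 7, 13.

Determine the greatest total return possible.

32

Arcturus + Deneb + Pollux: cost 5 + 13 + 9 = 27 ≤ 31, return 2 + 12 + 13 = 27.
Lyra + Canopus + Pollux: cost 14 + 5 + 9 = 28 ≤ 31, return 9 + 7 + 13 = 29.
Deneb + Canopus + Pollux: cost 13 + 5 + 9 = 27 ≤ 31, return 12 + 7 + 13 = 32.
Best is Deneb, Canopus, and Pollux with total return 32.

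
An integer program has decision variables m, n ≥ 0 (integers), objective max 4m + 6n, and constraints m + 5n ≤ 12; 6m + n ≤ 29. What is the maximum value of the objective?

Relaxing integrality, the LP optimum is 27.24 at (m,n) = (4.59, 1.48), which is not an integer point.
(m,n)=(4,1): 1·4+5·1=9≤12, 6·4+1·1=25≤29, objective 22.
(m,n)=(3,1): 1·3+5·1=8≤12, 6·3+1·1=19≤29, objective 18.
(m,n)=(4,0): 1·4+5·0=4≤12, 6·4+1·0=24≤29, objective 16.
Maximum is 22 at (m,n)=(4,1).

22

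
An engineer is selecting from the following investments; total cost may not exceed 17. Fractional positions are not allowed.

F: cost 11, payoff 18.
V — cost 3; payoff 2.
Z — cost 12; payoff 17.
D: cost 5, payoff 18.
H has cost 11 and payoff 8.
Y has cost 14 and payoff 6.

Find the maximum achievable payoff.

Allowing fractional choices, the relaxed optimum would be about 37.4, but investments are indivisible.
D + H: cost 5 + 11 = 16 ≤ 17, payoff 18 + 8 = 26.
Z + D: cost 12 + 5 = 17 ≤ 17, payoff 17 + 18 = 35.
F + D: cost 11 + 5 = 16 ≤ 17, payoff 18 + 18 = 36.
Best is F and D with total payoff 36.

36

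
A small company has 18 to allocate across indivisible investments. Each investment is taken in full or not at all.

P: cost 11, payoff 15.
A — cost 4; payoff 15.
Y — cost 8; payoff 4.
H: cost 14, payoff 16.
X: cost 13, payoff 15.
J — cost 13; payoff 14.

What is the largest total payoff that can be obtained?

Allowing fractional choices, the relaxed optimum would be about 33.5, but investments are indivisible.
A + H: cost 4 + 14 = 18 ≤ 18, payoff 15 + 16 = 31.
P + A: cost 11 + 4 = 15 ≤ 18, payoff 15 + 15 = 30.
A + X: cost 4 + 13 = 17 ≤ 18, payoff 15 + 15 = 30.
Best is A and H with total payoff 31.

31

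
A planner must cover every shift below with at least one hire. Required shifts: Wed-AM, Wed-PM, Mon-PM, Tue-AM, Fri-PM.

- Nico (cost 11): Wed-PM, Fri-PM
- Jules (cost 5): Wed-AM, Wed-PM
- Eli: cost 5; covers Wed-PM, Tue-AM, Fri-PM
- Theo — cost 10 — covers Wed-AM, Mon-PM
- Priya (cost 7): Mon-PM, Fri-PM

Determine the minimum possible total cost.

15

This is an integer covering problem.
The greedy cost-per-new-shift heuristic would pick Eli, Jules, and Priya for 17, but a cheaper cover exists.
Choose Eli and Theo: together they cover Wed-AM, Wed-PM, Mon-PM, Tue-AM, Fri-PM — every shift.
Total cost: 5 + 10 = 15.
No cover costs less than 15.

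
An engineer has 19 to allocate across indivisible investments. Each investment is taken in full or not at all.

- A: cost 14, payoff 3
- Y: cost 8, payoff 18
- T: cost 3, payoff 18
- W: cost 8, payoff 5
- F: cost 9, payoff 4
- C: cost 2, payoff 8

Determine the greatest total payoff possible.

Take Y, T, and C: cost 8 + 3 + 2 = 13 ≤ 19, payoff 18 + 18 + 8 = 44.
No other feasible combination does better.

44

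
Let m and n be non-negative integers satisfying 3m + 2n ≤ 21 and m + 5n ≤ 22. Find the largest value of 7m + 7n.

56

(m,n)=(5,3): 3·5+2·3=21≤21, 1·5+5·3=20≤22, objective 56.
(m,n)=(4,3): 3·4+2·3=18≤21, 1·4+5·3=19≤22, objective 49.
(m,n)=(5,2): 3·5+2·2=19≤21, 1·5+5·2=15≤22, objective 49.
The best lattice point is (5,3), giving 56.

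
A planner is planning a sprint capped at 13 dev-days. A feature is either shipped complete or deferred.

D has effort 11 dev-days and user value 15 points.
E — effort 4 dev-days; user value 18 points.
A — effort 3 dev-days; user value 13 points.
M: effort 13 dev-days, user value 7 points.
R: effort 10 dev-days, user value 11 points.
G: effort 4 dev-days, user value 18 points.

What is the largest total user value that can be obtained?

49

This is an integer program with binary decision variables.
Allowing fractional choices, the relaxed optimum would be about 51.7, but features are indivisible.
E + A + G: effort 4 + 3 + 4 = 11 ≤ 13, user value 18 + 13 + 18 = 49.
E + G: effort 4 + 4 = 8 ≤ 13, user value 18 + 18 = 36.
Best is E, A, and G with total user value 49.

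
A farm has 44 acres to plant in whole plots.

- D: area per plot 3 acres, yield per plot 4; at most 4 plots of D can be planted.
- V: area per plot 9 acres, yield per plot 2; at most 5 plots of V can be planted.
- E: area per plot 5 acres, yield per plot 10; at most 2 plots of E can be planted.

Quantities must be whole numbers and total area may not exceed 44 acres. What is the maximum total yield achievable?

40

4×D, 2×V, and 2×E: area 40 ≤ 44, yield 4·4 + 2·2 + 2·10 = 40.
4×D, 1×V, and 2×E: area 31 ≤ 44, yield 4·4 + 1·2 + 2·10 = 38.
Best is 40.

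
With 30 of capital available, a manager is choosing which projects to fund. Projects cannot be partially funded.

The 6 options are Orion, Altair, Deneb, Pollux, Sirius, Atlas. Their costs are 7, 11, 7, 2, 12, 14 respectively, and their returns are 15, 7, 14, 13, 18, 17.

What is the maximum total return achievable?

60

This is a 0-1 knapsack instance.
Take Orion, Deneb, Pollux, and Sirius: cost 7 + 7 + 2 + 12 = 28 ≤ 30, return 15 + 14 + 13 + 18 = 60.
No other feasible combination does better.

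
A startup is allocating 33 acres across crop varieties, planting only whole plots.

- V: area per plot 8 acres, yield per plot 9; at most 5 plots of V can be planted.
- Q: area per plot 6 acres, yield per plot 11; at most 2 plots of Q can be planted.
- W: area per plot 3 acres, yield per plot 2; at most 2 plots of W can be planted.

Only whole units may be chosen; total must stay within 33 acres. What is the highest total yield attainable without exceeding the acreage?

42

2×V, 2×Q, and 1×W: area 31 ≤ 33, yield 2·9 + 2·11 + 1·2 = 42.
2×V and 2×Q: area 28 ≤ 33, yield 2·9 + 2·11 = 40.
Best is 42.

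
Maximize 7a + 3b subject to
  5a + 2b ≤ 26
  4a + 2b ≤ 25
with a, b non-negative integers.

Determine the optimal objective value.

The continuous relaxation peaks at (1, 10.5) with value 38.50; rounding to a feasible lattice point costs some objective.
(a,b)=(2,8): 5·2+2·8=26≤26, 4·2+2·8=24≤25, objective 38.
(a,b)=(1,10): 5·1+2·10=25≤26, 4·1+2·10=24≤25, objective 37.
(a,b)=(2,7): 5·2+2·7=24≤26, 4·2+2·7=22≤25, objective 35.
No feasible integer point exceeds 38.

38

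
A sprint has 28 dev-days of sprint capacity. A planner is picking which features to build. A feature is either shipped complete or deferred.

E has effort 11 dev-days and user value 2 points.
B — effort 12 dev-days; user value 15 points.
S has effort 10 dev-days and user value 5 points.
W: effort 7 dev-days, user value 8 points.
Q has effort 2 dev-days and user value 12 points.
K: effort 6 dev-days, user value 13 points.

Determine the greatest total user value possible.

48

Allowing fractional choices, the relaxed optimum would be about 48.5, but features are indivisible.
B + Q + K: effort 12 + 2 + 6 = 20 ≤ 28, user value 15 + 12 + 13 = 40.
B + W + Q + K: effort 12 + 7 + 2 + 6 = 27 ≤ 28, user value 15 + 8 + 12 + 13 = 48.
S + W + Q + K: effort 10 + 7 + 2 + 6 = 25 ≤ 28, user value 5 + 8 + 12 + 13 = 38.
Best is B, W, Q, and K with total user value 48.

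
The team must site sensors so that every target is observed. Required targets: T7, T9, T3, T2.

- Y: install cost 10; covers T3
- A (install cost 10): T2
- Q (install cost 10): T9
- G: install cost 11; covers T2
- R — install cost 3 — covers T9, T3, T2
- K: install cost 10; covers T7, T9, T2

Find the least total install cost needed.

This is a weighted set-cover instance.
Choose R and K: together they cover T7, T9, T3, T2 — every target.
Total install cost: 3 + 10 = 13.
No cover costs less than 13.

13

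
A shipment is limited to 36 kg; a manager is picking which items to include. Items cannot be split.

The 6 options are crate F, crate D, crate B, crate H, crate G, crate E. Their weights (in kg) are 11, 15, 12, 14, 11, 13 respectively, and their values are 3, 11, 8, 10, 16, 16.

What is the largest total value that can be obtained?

Allowing fractional choices, the relaxed optimum would be about 40.8, but items are indivisible.
crate B + crate G + crate E: weight 12 + 11 + 13 = 36 ≤ 36, value 8 + 16 + 16 = 40.
crate F + crate G + crate E: weight 11 + 11 + 13 = 35 ≤ 36, value 3 + 16 + 16 = 35.
Best is crate B, crate G, and crate E with total value 40.

40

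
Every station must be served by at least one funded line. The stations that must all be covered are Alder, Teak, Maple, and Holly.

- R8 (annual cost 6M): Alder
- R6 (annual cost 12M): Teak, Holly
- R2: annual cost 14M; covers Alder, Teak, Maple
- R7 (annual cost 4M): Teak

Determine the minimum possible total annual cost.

The greedy cost-per-new-station heuristic would pick R7, R8, R6, and R2 for 36, but a cheaper cover exists.
Choose R6 and R2: together they cover Alder, Teak, Maple, Holly — every station.
Total annual cost: 12 + 14 = 26.
No cover costs less than 26.

26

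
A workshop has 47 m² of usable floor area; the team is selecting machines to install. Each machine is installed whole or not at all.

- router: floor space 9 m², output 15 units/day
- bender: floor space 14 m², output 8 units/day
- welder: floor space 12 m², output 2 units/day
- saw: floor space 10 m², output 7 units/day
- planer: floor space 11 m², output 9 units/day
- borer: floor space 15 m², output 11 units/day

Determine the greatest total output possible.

Allowing fractional choices, the relaxed optimum would be about 43.1, but machines are indivisible.
router + saw + planer + borer: floor space 9 + 10 + 11 + 15 = 45 ≤ 47, output 15 + 7 + 9 + 11 = 42.
router + bender + saw + planer: floor space 9 + 14 + 10 + 11 = 44 ≤ 47, output 15 + 8 + 7 + 9 = 39.
Best is router, saw, planer, and borer with total output 42.

42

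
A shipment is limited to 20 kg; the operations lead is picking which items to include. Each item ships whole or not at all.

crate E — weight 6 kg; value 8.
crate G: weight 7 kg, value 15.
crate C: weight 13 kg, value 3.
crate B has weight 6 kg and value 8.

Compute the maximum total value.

Take crate E, crate G, and crate B: weight 6 + 7 + 6 = 19 ≤ 20, value 8 + 15 + 8 = 31.
No other feasible combination does better.

31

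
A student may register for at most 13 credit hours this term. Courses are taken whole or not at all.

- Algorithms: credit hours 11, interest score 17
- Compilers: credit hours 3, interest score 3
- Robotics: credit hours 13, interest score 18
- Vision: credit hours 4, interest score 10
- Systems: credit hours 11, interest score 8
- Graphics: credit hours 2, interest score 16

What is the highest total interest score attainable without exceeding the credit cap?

Allowing fractional choices, the relaxed optimum would be about 36.8, but courses are indivisible.
Compilers + Vision + Graphics: credit hours 3 + 4 + 2 = 9 ≤ 13, interest score 3 + 10 + 16 = 29.
Algorithms + Graphics: credit hours 11 + 2 = 13 ≤ 13, interest score 17 + 16 = 33.
Vision + Graphics: credit hours 4 + 2 = 6 ≤ 13, interest score 10 + 16 = 26.
Best is Algorithms and Graphics with total interest score 33.

33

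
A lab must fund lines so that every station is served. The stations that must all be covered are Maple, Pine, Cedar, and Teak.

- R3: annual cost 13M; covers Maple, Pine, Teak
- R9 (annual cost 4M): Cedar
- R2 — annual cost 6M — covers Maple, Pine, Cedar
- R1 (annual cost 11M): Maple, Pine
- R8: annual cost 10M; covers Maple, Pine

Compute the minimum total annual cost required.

The greedy cost-per-new-station heuristic would pick R2 and R3 for 19, but a cheaper cover exists.
Choose R3 and R9: together they cover Maple, Pine, Cedar, Teak — every station.
Total annual cost: 13 + 4 = 17.
No cover costs less than 17.

17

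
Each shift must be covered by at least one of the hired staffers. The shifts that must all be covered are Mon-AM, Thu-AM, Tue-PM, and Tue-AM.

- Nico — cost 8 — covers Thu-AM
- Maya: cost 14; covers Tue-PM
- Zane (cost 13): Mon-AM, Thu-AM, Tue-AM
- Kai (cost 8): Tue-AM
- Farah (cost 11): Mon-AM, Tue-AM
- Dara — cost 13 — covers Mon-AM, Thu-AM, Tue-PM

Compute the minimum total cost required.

Choose Kai and Dara: together they cover Mon-AM, Thu-AM, Tue-PM, Tue-AM — every shift.
Total cost: 8 + 13 = 21.

21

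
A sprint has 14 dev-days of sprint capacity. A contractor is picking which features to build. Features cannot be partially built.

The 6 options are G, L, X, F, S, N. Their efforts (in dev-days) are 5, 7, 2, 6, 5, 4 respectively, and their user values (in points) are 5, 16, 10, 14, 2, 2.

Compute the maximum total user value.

G + X + F: effort 5 + 2 + 6 = 13 ≤ 14, user value 5 + 10 + 14 = 29.
L + F: effort 7 + 6 = 13 ≤ 14, user value 16 + 14 = 30.
G + L + X: effort 5 + 7 + 2 = 14 ≤ 14, user value 5 + 16 + 10 = 31.
Best is G, L, and X with total user value 31.

31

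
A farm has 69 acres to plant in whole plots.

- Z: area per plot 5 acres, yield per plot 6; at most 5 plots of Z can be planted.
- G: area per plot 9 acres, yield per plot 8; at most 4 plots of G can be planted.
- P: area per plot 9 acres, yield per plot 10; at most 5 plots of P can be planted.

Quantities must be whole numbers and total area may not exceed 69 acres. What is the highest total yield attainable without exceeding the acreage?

76

Z has the best ratio (6/5); taking only Z gives at most 5×6 = 30 (stopped by the supply cap of 5).
Mixing does better — 3×Z, 1×G, and 5×P: area 69 ≤ 69, yield 3·6 + 1·8 + 5·10 = 76.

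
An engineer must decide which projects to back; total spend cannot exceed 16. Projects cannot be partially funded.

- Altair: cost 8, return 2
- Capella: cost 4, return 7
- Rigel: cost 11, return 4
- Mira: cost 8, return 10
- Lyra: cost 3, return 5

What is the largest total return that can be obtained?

22

Capella + Mira: cost 4 + 8 = 12 ≤ 16, return 7 + 10 = 17.
Mira + Lyra: cost 8 + 3 = 11 ≤ 16, return 10 + 5 = 15.
Capella + Mira + Lyra: cost 4 + 8 + 3 = 15 ≤ 16, return 7 + 10 + 5 = 22.
Best is Capella, Mira, and Lyra with total return 22.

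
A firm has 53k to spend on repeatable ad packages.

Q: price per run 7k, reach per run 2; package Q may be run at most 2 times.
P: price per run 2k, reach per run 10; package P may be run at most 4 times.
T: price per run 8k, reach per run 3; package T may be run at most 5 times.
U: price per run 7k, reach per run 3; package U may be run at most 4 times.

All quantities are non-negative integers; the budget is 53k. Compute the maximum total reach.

This is a bounded integer knapsack.
4×P, 3×T, and 3×U: price 53 ≤ 53, reach 4·10 + 3·3 + 3·3 = 58.
4×P, 2×T, and 4×U: price 52 ≤ 53, reach 4·10 + 2·3 + 4·3 = 58.
Best is 58.

58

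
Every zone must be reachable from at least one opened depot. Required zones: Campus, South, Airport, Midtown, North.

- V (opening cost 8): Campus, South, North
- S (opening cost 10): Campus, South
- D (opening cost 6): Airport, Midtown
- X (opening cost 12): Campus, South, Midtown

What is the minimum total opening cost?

14

This is an integer covering problem.
Choose V and D: together they cover Campus, South, Airport, Midtown, North — every zone.
Total opening cost: 8 + 6 = 14.
No cover costs less than 14.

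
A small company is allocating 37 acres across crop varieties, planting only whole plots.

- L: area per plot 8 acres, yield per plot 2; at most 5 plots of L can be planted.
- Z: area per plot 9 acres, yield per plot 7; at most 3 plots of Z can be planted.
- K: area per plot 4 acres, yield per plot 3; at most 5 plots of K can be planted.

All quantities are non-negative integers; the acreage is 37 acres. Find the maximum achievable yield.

Take 3×Z and 2×K: area 35 ≤ 37, yield 3·7 + 2·3 = 27.
Z has the best ratio (7/9) and is taken to its limit of 3; remaining capacity is filled optimally with the others.

27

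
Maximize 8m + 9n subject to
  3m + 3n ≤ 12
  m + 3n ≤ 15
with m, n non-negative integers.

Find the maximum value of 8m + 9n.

36

(m,n)=(0,4): 3·0+3·4=12≤12, 1·0+3·4=12≤15, objective 36.
(m,n)=(1,3): 3·1+3·3=12≤12, 1·1+3·3=10≤15, objective 35.
(m,n)=(0,3): 3·0+3·3=9≤12, 1·0+3·3=9≤15, objective 27.
No feasible integer point exceeds 36.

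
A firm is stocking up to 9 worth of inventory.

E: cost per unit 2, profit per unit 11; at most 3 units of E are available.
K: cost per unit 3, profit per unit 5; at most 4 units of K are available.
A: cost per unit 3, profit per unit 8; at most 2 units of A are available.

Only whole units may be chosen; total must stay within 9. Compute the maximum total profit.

3×E and 1×A: cost 9 ≤ 9, profit 3·11 + 1·8 = 41.
3×E and 1×K: cost 9 ≤ 9, profit 3·11 + 1·5 = 38.
Best is 41.

41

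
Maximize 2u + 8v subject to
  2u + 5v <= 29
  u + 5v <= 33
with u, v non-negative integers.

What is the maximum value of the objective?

44

(u,v)=(2,5) is feasible, giving 44.
(u,v)=(1,5) is feasible, giving 42.
No feasible integer point exceeds 44.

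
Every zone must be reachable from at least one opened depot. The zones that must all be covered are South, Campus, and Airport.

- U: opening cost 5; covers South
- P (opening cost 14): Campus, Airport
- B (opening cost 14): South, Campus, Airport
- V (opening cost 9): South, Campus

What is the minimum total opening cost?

14

This is a weighted set-cover instance.
The greedy cost-per-new-zone heuristic would pick V and P for 23, but a cheaper cover exists.
B alone covers South, Campus, Airport — every zone.
Total opening cost: 14.
No cover costs less than 14.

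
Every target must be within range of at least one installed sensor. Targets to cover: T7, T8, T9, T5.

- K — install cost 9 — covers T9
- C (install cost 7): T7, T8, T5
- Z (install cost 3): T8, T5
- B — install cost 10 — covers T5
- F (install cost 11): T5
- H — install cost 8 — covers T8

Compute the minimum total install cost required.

The greedy cost-per-new-target heuristic would pick Z, C, and K for 19, but a cheaper cover exists.
Choose K and C: together they cover T7, T8, T9, T5 — every target.
Total install cost: 9 + 7 = 16.
No cover costs less than 16.

16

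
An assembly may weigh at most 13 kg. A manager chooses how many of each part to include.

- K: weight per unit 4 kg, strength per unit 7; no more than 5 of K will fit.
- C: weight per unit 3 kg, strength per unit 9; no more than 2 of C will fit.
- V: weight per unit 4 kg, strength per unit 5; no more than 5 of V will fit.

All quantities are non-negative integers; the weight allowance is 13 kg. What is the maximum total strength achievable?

2×C and 1×V: weight 10 ≤ 13, strength 2·9 + 1·5 = 23.
1×K and 2×C: weight 10 ≤ 13, strength 1·7 + 2·9 = 25.
Best is 25.

25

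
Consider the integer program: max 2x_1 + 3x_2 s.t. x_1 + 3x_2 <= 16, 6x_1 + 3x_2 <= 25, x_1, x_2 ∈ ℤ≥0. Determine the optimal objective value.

17

Relaxing integrality, the LP optimum is 17.80 at (x_1,x_2) = (1.8, 4.73), which is not an integer point.
(x_1,x_2)=(1,5): 1·1+3·5=16≤16, 6·1+3·5=21≤25, objective 17.
(x_1,x_2)=(2,4): 1·2+3·4=14≤16, 6·2+3·4=24≤25, objective 16.
(x_1,x_2)=(0,5): 1·0+3·5=15≤16, 6·0+3·5=15≤25, objective 15.
(x_1,x_2)=(1,4): 1·1+3·4=13≤16, 6·1+3·4=18≤25, objective 14.
No feasible integer point exceeds 17.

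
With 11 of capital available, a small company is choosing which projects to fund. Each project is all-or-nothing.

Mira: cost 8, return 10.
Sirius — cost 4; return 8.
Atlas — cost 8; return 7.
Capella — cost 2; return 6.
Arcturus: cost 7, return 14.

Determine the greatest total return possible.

Allowing fractional choices, the relaxed optimum would be about 24.0, but projects are indivisible.
Mira + Capella: cost 8 + 2 = 10 ≤ 11, return 10 + 6 = 16.
Sirius + Arcturus: cost 4 + 7 = 11 ≤ 11, return 8 + 14 = 22.
Capella + Arcturus: cost 2 + 7 = 9 ≤ 11, return 6 + 14 = 20.
Best is Sirius and Arcturus with total return 22.

22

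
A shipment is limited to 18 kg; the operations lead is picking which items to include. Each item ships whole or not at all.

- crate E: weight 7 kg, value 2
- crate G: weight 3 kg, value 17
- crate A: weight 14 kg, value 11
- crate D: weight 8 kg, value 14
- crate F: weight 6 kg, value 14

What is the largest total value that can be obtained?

This is a 0-1 knapsack instance.
Allowing fractional choices, the relaxed optimum would be about 45.8, but items are indivisible.
crate G + crate D + crate F: weight 3 + 8 + 6 = 17 ≤ 18, value 17 + 14 + 14 = 45.
crate E + crate G + crate F: weight 7 + 3 + 6 = 16 ≤ 18, value 2 + 17 + 14 = 33.
crate E + crate G + crate D: weight 7 + 3 + 8 = 18 ≤ 18, value 2 + 17 + 14 = 33.
Best is crate G, crate D, and crate F with total value 45.

45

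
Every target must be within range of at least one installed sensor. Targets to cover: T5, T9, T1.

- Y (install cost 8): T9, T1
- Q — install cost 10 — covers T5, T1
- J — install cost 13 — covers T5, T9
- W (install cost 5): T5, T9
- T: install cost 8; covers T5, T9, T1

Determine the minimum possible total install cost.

The greedy cost-per-new-target heuristic would pick W and Y for 13, but a cheaper cover exists.
T alone covers T5, T9, T1 — every target.
Total install cost: 8.
No cover costs less than 8.

8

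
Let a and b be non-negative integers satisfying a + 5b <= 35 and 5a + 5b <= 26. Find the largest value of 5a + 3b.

25

Relaxing integrality, the LP optimum is 26.00 at (a,b) = (5.2, 0), which is not an integer point.
(a,b)=(5,0): 1·5+5·0=5≤35, 5·5+5·0=25≤26, objective 25.
(a,b)=(4,1): 1·4+5·1=9≤35, 5·4+5·1=25≤26, objective 23.
(a,b)=(4,0): 1·4+5·0=4≤35, 5·4+5·0=20≤26, objective 20.
No feasible integer point exceeds 25.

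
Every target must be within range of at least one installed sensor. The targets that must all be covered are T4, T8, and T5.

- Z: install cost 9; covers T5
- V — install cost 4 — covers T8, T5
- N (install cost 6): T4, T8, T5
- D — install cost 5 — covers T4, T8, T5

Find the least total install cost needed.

5

This is a weighted set-cover instance.
D alone covers T4, T8, T5 — every target.
Total install cost: 5.
No cover costs less than 5.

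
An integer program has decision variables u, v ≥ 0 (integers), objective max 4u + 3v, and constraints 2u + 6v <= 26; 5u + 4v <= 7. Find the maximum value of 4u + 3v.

4

Relaxing integrality, the LP optimum is 5.60 at (u,v) = (1.4, 0), which is not an integer point.
(u,v)=(1,0): 2·1+6·0=2≤26, 5·1+4·0=5≤7, objective 4.
(u,v)=(0,1): 2·0+6·1=6≤26, 5·0+4·1=4≤7, objective 3.
(u,v)=(0,0): 2·0+6·0=0≤26, 5·0+4·0=0≤7, objective 0.
Maximum is 4 at (u,v)=(1,0).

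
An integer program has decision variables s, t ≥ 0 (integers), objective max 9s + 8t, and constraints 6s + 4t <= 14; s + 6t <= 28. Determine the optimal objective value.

25

(s,t)=(1,2): 6·1+4·2=14≤14, 1·1+6·2=13≤28, objective 25.
(s,t)=(0,3): 6·0+4·3=12≤14, 1·0+6·3=18≤28, objective 24.
(s,t)=(1,1): 6·1+4·1=10≤14, 1·1+6·1=7≤28, objective 17.
(s,t)=(0,2): 6·0+4·2=8≤14, 1·0+6·2=12≤28, objective 16.
No feasible integer point exceeds 25.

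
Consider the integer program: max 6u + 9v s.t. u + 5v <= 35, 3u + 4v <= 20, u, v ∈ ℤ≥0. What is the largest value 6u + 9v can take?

(u,v)=(0,5): 1·0+5·5=25≤35, 3·0+4·5=20≤20, objective 45.
(u,v)=(1,4): 1·1+5·4=21≤35, 3·1+4·4=19≤20, objective 42.
(u,v)=(0,4): 1·0+5·4=20≤35, 3·0+4·4=16≤20, objective 36.
Maximum is 45 at (u,v)=(0,5).

45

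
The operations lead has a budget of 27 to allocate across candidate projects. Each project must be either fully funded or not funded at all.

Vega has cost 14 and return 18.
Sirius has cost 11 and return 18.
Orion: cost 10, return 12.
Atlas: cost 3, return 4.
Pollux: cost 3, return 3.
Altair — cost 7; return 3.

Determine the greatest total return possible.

37

Allowing fractional choices, the relaxed optimum would be about 38.7, but projects are indivisible.
Sirius + Orion + Atlas + Pollux: cost 11 + 10 + 3 + 3 = 27 ≤ 27, return 18 + 12 + 4 + 3 = 37.
Sirius + Orion + Atlas: cost 11 + 10 + 3 = 24 ≤ 27, return 18 + 12 + 4 = 34.
Vega + Sirius: cost 14 + 11 = 25 ≤ 27, return 18 + 18 = 36.
Best is Sirius, Orion, Atlas, and Pollux with total return 37.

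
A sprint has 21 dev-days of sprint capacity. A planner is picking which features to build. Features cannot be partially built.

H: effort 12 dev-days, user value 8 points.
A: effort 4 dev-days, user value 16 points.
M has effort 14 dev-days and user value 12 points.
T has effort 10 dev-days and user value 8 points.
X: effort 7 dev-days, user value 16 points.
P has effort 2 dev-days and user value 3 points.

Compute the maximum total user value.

Take A, T, and X: effort 4 + 10 + 7 = 21 ≤ 21, user value 16 + 8 + 16 = 40.
No other feasible combination does better.

40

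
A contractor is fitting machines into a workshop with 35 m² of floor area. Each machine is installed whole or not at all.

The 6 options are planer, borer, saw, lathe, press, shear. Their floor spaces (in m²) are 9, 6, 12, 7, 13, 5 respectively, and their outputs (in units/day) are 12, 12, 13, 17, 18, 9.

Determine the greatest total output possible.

59

This is an integer program with binary decision variables.
Allowing fractional choices, the relaxed optimum would be about 61.3, but machines are indivisible.
borer + lathe + press + shear: floor space 6 + 7 + 13 + 5 = 31 ≤ 35, output 12 + 17 + 18 + 9 = 56.
planer + lathe + press + shear: floor space 9 + 7 + 13 + 5 = 34 ≤ 35, output 12 + 17 + 18 + 9 = 56.
planer + borer + lathe + press: floor space 9 + 6 + 7 + 13 = 35 ≤ 35, output 12 + 12 + 17 + 18 = 59.
Best is planer, borer, lathe, and press with total output 59.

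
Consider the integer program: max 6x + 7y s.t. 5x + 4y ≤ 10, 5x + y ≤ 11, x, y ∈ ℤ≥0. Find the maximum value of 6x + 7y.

14

The continuous relaxation peaks at (0, 2.5) with value 17.50; rounding to a feasible lattice point costs some objective.
(x,y)=(0,2): 5·0+4·2=8≤10, 5·0+1·2=2≤11, objective 14.
(x,y)=(1,1): 5·1+4·1=9≤10, 5·1+1·1=6≤11, objective 13.
(x,y)=(0,1): 5·0+4·1=4≤10, 5·0+1·1=1≤11, objective 7.
Maximum is 14 at (x,y)=(0,2).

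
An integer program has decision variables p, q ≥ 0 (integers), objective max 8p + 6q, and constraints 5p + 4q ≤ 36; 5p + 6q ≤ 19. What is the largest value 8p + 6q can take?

Relaxing integrality, the LP optimum is 30.40 at (p,q) = (3.8, 0), which is not an integer point.
(p,q)=(3,0): 5·3+4·0=15≤36, 5·3+6·0=15≤19, objective 24.
(p,q)=(2,1): 5·2+4·1=14≤36, 5·2+6·1=16≤19, objective 22.
(p,q)=(2,0): 5·2+4·0=10≤36, 5·2+6·0=10≤19, objective 16.
The best lattice point is (3,0), giving 24.

24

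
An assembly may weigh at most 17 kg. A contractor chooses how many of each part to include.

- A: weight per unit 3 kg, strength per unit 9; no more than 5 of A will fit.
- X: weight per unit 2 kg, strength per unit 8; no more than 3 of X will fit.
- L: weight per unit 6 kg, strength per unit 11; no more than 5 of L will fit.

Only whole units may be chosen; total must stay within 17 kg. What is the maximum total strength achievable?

53

X has the best ratio (8/2); taking only X gives at most 3×8 = 24 (stopped by the supply cap of 3).
Mixing does better — 5×A and 1×X: weight 17 ≤ 17, strength 5·9 + 1·8 = 53.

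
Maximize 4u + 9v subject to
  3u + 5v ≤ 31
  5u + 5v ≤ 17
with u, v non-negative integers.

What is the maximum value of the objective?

27

(u,v)=(0,3) is feasible, giving 27.
(u,v)=(1,2) is feasible, giving 22.
(u,v)=(0,2) is feasible, giving 18.
The best lattice point is (0,3), giving 27.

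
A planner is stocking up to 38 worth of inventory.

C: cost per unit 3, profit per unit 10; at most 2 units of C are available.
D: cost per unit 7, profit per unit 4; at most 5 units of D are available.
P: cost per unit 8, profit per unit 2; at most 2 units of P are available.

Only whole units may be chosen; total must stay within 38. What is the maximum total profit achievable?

36

2×C and 4×D: cost 34 ≤ 38, profit 2·10 + 4·4 = 36.
2×C, 3×D, and 1×P: cost 35 ≤ 38, profit 2·10 + 3·4 + 1·2 = 34.
Best is 36.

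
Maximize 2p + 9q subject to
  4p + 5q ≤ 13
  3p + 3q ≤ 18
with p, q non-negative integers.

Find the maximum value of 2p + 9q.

The continuous relaxation peaks at (0, 2.6) with value 23.40; rounding to a feasible lattice point costs some objective.
(p,q)=(0,2): 4·0+5·2=10≤13, 3·0+3·2=6≤18, objective 18.
(p,q)=(1,1): 4·1+5·1=9≤13, 3·1+3·1=6≤18, objective 11.
(p,q)=(0,1): 4·0+5·1=5≤13, 3·0+3·1=3≤18, objective 9.
No feasible integer point exceeds 18.

18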